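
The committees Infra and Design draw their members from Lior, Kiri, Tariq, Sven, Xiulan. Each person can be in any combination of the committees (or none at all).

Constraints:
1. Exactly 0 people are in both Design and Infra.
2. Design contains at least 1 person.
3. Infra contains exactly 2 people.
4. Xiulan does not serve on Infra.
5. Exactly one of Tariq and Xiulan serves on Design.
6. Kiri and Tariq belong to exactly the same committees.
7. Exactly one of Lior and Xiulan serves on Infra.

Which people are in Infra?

Infra = {Lior, Sven}

From (4): Xiulan ∉ Infra.
(7) (exactly one): Lior ∈ Infra.
Suppose Kiri ∈ Infra: no assignment then satisfies all the clues, so Kiri ∉ Infra.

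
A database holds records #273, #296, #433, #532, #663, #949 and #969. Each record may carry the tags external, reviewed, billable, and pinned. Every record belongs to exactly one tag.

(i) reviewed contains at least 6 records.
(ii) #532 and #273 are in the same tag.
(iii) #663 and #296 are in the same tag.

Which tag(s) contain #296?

#296: reviewed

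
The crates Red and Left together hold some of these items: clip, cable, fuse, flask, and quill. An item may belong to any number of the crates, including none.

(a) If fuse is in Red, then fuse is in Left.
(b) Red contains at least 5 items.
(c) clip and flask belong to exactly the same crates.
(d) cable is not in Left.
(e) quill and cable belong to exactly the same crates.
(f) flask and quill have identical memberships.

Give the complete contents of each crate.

From (d): cable ∉ Left.
(b): only 5 candidates remain for Red, so all are in.
(e): quill matches cable: quill ∉ Left.
(f): flask matches quill: flask ∉ Left.
(a): fuse ∈ Left.
(c): clip matches flask: clip ∉ Left.

Red = {cable, clip, flask, fuse, quill}; Left = {fuse}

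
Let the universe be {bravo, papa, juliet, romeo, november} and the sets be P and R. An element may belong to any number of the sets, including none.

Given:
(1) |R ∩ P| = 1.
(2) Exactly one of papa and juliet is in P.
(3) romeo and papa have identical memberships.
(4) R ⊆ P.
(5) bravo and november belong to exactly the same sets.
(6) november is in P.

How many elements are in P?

3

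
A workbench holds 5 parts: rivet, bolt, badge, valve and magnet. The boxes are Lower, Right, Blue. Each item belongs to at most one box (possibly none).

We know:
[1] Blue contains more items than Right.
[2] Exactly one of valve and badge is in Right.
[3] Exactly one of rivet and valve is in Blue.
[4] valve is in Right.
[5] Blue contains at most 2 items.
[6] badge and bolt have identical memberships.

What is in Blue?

Blue = {magnet, rivet}

From (4): valve ∈ Right.
(2) (exactly one): badge ∉ Right.
(3) (exactly one): rivet ∈ Blue.
(6): bolt matches badge: bolt ∉ Right.
Suppose bolt ∈ Blue: no assignment then satisfies all the clues, so bolt ∉ Blue.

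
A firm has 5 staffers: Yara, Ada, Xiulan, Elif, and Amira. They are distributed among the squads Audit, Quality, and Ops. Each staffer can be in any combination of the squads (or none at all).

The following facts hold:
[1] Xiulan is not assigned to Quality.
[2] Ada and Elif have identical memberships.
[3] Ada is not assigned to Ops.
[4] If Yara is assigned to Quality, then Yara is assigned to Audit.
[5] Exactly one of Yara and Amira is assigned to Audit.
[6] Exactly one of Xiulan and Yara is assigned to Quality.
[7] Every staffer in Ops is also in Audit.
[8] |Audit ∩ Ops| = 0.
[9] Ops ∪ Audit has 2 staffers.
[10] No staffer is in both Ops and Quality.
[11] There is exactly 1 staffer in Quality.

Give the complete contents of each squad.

Audit = {Xiulan, Yara}; Quality = {Yara}; Ops = {}

From (1): Xiulan ∉ Quality.
From (3): Ada ∉ Ops.
(2): Elif matches Ada: Elif ∉ Ops.
(6) (exactly one): Yara ∈ Quality.
(10) (disjoint): Yara ∉ Ops.
(11): Quality already has 1, so the rest are out.
(4): Yara ∈ Audit.
(5) (exactly one): Amira ∉ Audit.
(7) contrapositive: Amira ∉ Ops.
Suppose Ada ∈ Audit: no assignment then satisfies all the clues, so Ada ∉ Audit.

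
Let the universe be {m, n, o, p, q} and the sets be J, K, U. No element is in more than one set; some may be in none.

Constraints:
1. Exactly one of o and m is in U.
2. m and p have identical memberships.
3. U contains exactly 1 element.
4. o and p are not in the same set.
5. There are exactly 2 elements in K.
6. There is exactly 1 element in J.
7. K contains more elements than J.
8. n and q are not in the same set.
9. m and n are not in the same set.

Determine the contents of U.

U = {o}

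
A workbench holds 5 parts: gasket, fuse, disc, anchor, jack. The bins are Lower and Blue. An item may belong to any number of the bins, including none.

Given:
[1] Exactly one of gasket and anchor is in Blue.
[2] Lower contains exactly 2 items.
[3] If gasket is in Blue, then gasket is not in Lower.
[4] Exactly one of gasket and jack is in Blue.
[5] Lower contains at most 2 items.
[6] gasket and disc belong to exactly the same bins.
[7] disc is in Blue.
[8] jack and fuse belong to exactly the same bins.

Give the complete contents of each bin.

Lower = {fuse, jack}; Blue = {disc, gasket}

From (7): disc ∈ Blue.
(6): gasket matches disc: gasket ∈ Blue.
(1) (exactly one): anchor ∉ Blue.
(3): gasket ∉ Lower.
(4) (exactly one): jack ∉ Blue.
(6): disc matches gasket: disc ∉ Lower.
(8): fuse matches jack: fuse ∉ Blue.
Suppose fuse ∉ Lower: no assignment then satisfies all the clues, so fuse ∈ Lower.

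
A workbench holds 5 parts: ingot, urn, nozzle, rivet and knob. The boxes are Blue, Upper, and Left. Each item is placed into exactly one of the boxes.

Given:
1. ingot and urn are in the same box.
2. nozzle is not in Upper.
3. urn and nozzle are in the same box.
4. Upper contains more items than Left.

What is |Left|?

0

From (2): nozzle ∉ Upper.
(3): urn matches nozzle: urn ∉ Upper.
(1): ingot matches urn: ingot ∉ Upper.
Suppose ingot ∉ Blue: no assignment then satisfies all the clues, so ingot ∈ Blue.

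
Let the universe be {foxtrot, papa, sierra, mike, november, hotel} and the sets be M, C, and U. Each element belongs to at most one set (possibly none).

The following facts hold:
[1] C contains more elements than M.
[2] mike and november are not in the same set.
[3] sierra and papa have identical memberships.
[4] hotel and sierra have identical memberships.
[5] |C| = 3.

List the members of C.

C = {hotel, papa, sierra}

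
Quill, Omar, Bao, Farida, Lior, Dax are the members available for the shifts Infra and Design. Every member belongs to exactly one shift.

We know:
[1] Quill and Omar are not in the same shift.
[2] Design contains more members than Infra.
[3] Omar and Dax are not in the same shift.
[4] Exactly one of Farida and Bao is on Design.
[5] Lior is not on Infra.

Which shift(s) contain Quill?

From (5): Lior ∉ Infra.
Only one shift left: Lior ∈ Design.
Suppose Quill ∈ Infra: no assignment then satisfies all the clues, so Quill ∉ Infra.

Quill: Design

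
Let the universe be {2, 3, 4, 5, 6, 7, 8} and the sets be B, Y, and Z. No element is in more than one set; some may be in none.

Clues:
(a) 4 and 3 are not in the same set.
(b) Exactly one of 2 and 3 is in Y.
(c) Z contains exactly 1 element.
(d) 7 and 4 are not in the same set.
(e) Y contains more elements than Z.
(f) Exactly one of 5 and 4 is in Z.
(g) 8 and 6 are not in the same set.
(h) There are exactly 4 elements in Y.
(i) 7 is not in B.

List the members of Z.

Z = {4}

From (i): 7 ∉ B.
Suppose 2 ∈ Z: no assignment then satisfies all the clues, so 2 ∉ Z.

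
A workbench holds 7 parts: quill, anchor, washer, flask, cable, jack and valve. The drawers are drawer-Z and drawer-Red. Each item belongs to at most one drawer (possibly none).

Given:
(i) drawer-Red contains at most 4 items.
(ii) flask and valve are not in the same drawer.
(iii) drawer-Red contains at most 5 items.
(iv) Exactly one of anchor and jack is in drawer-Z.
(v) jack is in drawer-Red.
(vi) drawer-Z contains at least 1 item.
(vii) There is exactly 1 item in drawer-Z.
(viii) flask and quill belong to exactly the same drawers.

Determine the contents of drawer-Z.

From (v): jack ∈ drawer-Red.
(iv) (exactly one): anchor ∈ drawer-Z.
(vii): drawer-Z already has 1, so the rest are out.

drawer-Z = {anchor}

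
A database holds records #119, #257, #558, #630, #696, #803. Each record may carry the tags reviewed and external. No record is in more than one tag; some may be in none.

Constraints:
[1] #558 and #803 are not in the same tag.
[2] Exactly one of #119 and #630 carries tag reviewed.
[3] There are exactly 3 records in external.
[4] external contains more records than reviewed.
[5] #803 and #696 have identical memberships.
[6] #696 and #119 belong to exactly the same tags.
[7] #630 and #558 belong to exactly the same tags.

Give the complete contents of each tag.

reviewed = {#558, #630}; external = {#119, #696, #803}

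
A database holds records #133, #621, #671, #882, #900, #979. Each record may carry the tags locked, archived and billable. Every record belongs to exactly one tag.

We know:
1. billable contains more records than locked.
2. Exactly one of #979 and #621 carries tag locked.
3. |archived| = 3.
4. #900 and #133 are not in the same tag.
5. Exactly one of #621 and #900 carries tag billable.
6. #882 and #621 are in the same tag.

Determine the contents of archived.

archived = {#133, #621, #882}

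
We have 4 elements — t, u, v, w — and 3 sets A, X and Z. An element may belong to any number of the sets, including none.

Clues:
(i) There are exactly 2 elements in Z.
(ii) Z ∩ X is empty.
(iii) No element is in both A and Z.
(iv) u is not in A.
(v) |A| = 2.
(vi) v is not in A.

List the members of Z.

From (iv): u ∉ A.
From (vi): v ∉ A.
(v): only 2 candidates remain for A, so all are in.
(iii) (disjoint): t ∉ Z.
(iii) (disjoint): w ∉ Z.
(i): only 2 candidates remain for Z, so all are in.
(ii) (disjoint): u ∉ X.
(ii) (disjoint): v ∉ X.

Z = {u, v}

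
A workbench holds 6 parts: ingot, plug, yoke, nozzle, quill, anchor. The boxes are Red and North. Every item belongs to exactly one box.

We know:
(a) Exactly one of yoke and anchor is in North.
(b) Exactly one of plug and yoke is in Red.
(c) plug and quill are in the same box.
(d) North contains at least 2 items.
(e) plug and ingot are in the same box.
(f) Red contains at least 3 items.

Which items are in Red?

Red = {anchor, ingot, plug, quill}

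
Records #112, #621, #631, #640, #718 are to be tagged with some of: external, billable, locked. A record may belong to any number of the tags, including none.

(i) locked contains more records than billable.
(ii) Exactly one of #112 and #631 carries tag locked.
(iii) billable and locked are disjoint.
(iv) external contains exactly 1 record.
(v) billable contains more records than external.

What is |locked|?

3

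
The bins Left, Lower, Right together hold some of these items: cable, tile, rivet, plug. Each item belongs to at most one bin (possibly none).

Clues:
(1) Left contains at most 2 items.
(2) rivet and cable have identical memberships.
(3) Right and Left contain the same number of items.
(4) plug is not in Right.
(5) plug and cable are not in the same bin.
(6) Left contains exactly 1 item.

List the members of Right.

Right = {tile}

From (4): plug ∉ Right.
Suppose cable ∈ Right: no assignment then satisfies all the clues, so cable ∉ Right.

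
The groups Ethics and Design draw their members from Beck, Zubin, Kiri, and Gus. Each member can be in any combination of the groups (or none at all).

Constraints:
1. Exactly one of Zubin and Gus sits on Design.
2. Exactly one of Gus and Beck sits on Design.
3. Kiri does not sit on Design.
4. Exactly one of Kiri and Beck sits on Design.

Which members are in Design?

From (3): Kiri ∉ Design.
(4) (exactly one): Beck ∈ Design.
(2) (exactly one): Gus ∉ Design.
(1) (exactly one): Zubin ∈ Design.

Design = {Beck, Zubin}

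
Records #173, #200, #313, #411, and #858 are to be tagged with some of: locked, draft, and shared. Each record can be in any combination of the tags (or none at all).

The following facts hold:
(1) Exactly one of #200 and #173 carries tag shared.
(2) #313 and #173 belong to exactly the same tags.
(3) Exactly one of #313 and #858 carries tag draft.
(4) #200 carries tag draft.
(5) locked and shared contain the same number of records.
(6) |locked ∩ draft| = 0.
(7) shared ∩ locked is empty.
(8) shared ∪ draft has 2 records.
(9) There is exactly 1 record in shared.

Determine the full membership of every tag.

From (4): #200 ∈ draft.
Suppose #173 ∈ locked: no assignment then satisfies all the clues, so #173 ∉ locked.

locked = {#411}; draft = {#200, #858}; shared = {#200}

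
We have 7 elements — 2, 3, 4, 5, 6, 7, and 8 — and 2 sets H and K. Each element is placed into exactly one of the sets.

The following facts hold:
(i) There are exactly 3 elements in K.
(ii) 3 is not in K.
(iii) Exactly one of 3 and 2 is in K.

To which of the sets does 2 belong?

2: K

From (ii): 3 ∉ K.
(iii) (exactly one): 2 ∈ K.
Only one set left: 3 ∈ H.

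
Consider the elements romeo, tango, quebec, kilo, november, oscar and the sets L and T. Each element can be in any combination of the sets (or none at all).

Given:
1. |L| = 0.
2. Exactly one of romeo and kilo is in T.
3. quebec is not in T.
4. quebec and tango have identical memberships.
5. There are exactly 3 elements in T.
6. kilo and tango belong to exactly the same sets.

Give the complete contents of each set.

From (3): quebec ∉ T.
(1): L already has 0, so the rest are out.
(4): tango matches quebec: tango ∉ T.
(6): kilo matches tango: kilo ∉ T.
(2) (exactly one): romeo ∈ T.
(5): only 3 candidates remain for T, so all are in.

L = {}; T = {november, oscar, romeo}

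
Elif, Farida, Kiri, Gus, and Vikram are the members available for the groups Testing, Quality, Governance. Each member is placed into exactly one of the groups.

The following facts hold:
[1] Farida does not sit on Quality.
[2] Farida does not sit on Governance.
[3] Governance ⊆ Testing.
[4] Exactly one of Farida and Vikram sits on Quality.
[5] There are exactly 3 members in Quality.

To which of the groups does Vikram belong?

From (1): Farida ∉ Quality.
From (2): Farida ∉ Governance.
(4) (exactly one): Vikram ∈ Quality.
Only one group left: Farida ∈ Testing.

Vikram: Quality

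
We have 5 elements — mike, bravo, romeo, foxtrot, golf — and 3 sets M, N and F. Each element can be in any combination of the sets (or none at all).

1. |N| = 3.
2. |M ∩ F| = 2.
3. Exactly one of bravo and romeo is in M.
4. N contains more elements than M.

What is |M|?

2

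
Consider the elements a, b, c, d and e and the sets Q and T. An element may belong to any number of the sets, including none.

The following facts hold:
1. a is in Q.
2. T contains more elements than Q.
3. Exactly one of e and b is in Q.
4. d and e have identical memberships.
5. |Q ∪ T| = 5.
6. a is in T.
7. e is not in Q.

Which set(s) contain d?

From (1): a ∈ Q.
From (6): a ∈ T.
From (7): e ∉ Q.
(3) (exactly one): b ∈ Q.
(4): d matches e: d ∉ Q.
Suppose d ∉ T: no assignment then satisfies all the clues, so d ∈ T.

d: T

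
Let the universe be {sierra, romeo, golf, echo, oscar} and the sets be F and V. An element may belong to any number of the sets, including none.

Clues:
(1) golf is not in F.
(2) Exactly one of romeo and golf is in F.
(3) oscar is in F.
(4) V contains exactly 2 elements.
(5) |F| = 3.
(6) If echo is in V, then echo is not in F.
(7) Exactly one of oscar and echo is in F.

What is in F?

F = {oscar, romeo, sierra}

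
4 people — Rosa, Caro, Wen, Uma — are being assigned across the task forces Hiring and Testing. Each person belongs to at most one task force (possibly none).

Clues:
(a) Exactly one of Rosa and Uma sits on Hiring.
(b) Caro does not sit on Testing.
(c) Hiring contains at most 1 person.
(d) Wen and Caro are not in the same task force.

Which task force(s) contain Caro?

From (b): Caro ∉ Testing.
Suppose Caro ∈ Hiring: no assignment then satisfies all the clues, so Caro ∉ Hiring.

Caro: none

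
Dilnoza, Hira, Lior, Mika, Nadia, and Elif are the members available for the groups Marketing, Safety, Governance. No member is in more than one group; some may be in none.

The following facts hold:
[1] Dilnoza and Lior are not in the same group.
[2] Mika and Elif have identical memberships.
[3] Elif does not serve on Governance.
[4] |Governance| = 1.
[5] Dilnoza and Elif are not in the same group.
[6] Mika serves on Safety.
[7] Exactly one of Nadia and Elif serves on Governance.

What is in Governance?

Governance = {Nadia}

From (3): Elif ∉ Governance.
From (6): Mika ∈ Safety.
(2): Elif matches Mika: Elif ∉ Marketing.
(2): Elif matches Mika: Elif ∈ Safety.
(5): Dilnoza ∉ Safety.
(7) (exactly one): Nadia ∈ Governance.
(4): Governance already has 1, so the rest are out.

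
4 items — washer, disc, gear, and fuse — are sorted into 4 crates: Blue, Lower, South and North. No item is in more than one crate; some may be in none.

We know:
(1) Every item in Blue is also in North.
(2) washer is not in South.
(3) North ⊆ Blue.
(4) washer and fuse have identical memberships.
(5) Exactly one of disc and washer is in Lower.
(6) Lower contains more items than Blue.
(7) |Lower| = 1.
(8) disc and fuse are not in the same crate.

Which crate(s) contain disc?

disc: Lower

From (2): washer ∉ South.
(4): fuse matches washer: fuse ∉ South.
Suppose disc ∈ Blue: no assignment then satisfies all the clues, so disc ∉ Blue.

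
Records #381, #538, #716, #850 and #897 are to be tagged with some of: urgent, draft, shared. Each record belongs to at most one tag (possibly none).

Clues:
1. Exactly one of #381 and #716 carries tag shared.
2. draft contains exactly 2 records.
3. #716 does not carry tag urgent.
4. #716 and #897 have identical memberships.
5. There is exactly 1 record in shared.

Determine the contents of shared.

shared = {#381}

From (3): #716 ∉ urgent.
(4): #897 matches #716: #897 ∉ urgent.
Suppose #381 ∉ shared: no assignment then satisfies all the clues, so #381 ∈ shared.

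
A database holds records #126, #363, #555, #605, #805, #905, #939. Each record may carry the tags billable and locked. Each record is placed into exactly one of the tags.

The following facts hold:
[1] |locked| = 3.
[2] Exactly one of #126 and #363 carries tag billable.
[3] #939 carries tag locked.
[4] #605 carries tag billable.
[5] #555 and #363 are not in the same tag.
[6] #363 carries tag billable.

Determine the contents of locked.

From (3): #939 ∈ locked.
From (4): #605 ∈ billable.
From (6): #363 ∈ billable.
(2) (exactly one): #126 ∉ billable.
(5): #555 ∉ billable.
Only one tag left: #126 ∈ locked.
Only one tag left: #555 ∈ locked.
(1): locked already has 3, so the rest are out.
Only one tag left: #805 ∈ billable.
Only one tag left: #905 ∈ billable.

locked = {#126, #555, #939}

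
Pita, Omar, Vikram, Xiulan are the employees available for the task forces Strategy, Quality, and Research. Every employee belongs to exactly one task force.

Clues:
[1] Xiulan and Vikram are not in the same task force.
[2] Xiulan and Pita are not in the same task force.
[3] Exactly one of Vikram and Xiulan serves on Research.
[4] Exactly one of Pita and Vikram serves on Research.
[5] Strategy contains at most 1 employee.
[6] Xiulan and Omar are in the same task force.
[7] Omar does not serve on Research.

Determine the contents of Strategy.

Strategy = {Pita}

From (7): Omar ∉ Research.
(6): Xiulan matches Omar: Xiulan ∉ Research.
(3) (exactly one): Vikram ∈ Research.
(4) (exactly one): Pita ∉ Research.
Suppose Pita ∉ Strategy: no assignment then satisfies all the clues, so Pita ∈ Strategy.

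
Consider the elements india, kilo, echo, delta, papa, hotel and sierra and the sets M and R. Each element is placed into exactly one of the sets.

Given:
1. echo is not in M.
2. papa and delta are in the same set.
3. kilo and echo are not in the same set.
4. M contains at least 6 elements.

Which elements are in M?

From (1): echo ∉ M.
(4): only 6 candidates remain for M, so all are in.
Only one set left: echo ∈ R.

M = {delta, hotel, india, kilo, papa, sierra}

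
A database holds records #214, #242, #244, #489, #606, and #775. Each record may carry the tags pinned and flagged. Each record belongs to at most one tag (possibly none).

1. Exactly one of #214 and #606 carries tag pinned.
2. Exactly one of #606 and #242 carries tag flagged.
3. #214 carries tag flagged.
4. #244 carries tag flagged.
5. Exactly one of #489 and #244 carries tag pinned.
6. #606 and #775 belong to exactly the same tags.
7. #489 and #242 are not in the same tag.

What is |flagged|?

3

From (3): #214 ∈ flagged.
From (4): #244 ∈ flagged.
(1) (exactly one): #606 ∈ pinned.
(2) (exactly one): #242 ∈ flagged.
(5) (exactly one): #489 ∈ pinned.
(6): #775 matches #606: #775 ∈ pinned.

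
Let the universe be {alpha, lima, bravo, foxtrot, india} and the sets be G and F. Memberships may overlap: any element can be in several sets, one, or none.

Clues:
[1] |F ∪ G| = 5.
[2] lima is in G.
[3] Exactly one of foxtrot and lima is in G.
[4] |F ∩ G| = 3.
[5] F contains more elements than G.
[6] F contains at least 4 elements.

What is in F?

F = {alpha, bravo, foxtrot, india, lima}

From (2): lima ∈ G.
(3) (exactly one): foxtrot ∉ G.
Suppose alpha ∉ F: no assignment then satisfies all the clues, so alpha ∈ F.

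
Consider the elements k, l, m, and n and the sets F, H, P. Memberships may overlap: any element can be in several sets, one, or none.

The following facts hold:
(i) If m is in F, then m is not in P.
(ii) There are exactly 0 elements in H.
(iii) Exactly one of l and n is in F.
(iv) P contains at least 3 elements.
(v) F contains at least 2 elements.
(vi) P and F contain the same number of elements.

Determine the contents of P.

P = {k, l, n}

(ii): H already has 0, so the rest are out.
Suppose k ∉ P: no assignment then satisfies all the clues, so k ∈ P.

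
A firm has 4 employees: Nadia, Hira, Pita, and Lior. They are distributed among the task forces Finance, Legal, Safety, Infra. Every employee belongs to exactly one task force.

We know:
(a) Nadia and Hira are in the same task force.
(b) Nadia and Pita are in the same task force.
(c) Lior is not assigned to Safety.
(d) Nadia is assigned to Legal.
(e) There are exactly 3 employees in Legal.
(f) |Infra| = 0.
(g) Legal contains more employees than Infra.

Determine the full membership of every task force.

From (c): Lior ∉ Safety.
From (d): Nadia ∈ Legal.
(a): Hira matches Nadia: Hira ∉ Finance.
(a): Hira matches Nadia: Hira ∈ Legal.
(b): Pita matches Nadia: Pita ∉ Finance.
(b): Pita matches Nadia: Pita ∈ Legal.
(e): Legal already has 3, so the rest are out.
(f): Infra already has 0, so the rest are out.
Only one task force left: Lior ∈ Finance.

Finance = {Lior}; Legal = {Hira, Nadia, Pita}; Safety = {}; Infra = {}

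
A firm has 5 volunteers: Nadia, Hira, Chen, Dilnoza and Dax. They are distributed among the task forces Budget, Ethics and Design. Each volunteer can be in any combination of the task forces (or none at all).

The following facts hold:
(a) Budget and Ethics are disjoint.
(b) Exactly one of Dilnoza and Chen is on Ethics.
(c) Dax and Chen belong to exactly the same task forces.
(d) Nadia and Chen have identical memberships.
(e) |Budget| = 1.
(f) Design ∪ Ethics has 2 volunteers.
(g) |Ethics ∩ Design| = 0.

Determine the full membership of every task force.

Budget = {Hira}; Ethics = {Dilnoza}; Design = {Hira}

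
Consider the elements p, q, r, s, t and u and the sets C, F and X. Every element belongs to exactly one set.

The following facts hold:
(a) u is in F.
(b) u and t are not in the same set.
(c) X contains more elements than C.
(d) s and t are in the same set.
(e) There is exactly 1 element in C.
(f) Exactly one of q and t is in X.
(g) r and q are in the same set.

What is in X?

From (a): u ∈ F.
(b): t ∉ F.
(d): s matches t: s ∉ F.
Suppose p ∈ X: no assignment then satisfies all the clues, so p ∉ X.

X = {s, t}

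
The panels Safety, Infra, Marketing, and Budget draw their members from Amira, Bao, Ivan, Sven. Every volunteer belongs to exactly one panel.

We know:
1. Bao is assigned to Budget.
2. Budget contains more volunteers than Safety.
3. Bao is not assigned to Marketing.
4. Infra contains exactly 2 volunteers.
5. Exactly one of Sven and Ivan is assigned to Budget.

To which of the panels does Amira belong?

From (1): Bao ∈ Budget.
Suppose Amira ∈ Safety: no assignment then satisfies all the clues, so Amira ∉ Safety.

Amira: Infra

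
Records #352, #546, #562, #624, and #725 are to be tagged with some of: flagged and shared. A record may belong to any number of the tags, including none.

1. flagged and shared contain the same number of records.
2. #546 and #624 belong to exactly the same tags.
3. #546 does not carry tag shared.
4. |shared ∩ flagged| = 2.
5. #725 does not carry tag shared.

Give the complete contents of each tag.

From (3): #546 ∉ shared.
From (5): #725 ∉ shared.
(2): #624 matches #546: #624 ∉ shared.
Suppose #352 ∉ flagged: no assignment then satisfies all the clues, so #352 ∈ flagged.

flagged = {#352, #562}; shared = {#352, #562}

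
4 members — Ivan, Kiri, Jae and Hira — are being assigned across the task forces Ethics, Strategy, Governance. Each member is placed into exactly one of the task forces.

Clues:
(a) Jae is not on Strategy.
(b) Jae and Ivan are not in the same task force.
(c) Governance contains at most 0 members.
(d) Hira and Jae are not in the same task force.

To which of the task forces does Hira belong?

Hira: Strategy

From (a): Jae ∉ Strategy.
(c): Governance already has 0, so the rest are out.
Only one task force left: Jae ∈ Ethics.
(b): Ivan ∉ Ethics.
(d): Hira ∉ Ethics.
Only one task force left: Ivan ∈ Strategy.
Only one task force left: Hira ∈ Strategy.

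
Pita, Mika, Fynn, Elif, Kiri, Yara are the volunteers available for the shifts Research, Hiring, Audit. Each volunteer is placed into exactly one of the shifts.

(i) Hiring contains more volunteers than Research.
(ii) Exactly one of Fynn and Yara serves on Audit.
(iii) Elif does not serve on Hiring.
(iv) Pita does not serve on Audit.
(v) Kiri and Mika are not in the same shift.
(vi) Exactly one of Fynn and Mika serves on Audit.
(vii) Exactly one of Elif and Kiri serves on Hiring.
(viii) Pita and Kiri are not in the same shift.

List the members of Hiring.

Hiring = {Fynn, Kiri}

From (iii): Elif ∉ Hiring.
From (iv): Pita ∉ Audit.
(vii) (exactly one): Kiri ∈ Hiring.
(viii): Pita ∉ Hiring.
Only one shift left: Pita ∈ Research.
(v): Mika ∉ Hiring.
Suppose Fynn ∉ Hiring: no assignment then satisfies all the clues, so Fynn ∈ Hiring.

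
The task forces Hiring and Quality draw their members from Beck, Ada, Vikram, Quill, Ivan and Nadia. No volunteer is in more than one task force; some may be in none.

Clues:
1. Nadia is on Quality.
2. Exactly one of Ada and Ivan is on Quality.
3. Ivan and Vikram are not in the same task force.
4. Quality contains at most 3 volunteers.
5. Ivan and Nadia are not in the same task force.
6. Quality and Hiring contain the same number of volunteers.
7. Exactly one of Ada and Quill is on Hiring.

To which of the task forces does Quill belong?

From (1): Nadia ∈ Quality.
(5): Ivan ∉ Quality.
(2) (exactly one): Ada ∈ Quality.
(7) (exactly one): Quill ∈ Hiring.

Quill: Hiring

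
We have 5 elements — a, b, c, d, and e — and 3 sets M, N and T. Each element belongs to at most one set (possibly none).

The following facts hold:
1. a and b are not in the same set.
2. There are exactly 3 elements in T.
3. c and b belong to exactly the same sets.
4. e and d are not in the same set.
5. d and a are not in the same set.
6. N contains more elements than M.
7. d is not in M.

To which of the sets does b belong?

b: T

From (7): d ∉ M.
Suppose b ∈ M: no assignment then satisfies all the clues, so b ∉ M.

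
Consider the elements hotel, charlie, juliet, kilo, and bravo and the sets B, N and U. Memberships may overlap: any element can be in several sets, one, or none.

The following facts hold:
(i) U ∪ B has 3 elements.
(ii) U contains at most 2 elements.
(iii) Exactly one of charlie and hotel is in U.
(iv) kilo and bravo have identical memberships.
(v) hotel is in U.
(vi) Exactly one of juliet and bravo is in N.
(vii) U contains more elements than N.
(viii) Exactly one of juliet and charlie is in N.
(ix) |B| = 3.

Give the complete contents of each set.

From (v): hotel ∈ U.
(iii) (exactly one): charlie ∉ U.
Suppose hotel ∉ B: no assignment then satisfies all the clues, so hotel ∈ B.

B = {charlie, hotel, juliet}; N = {juliet}; U = {hotel, juliet}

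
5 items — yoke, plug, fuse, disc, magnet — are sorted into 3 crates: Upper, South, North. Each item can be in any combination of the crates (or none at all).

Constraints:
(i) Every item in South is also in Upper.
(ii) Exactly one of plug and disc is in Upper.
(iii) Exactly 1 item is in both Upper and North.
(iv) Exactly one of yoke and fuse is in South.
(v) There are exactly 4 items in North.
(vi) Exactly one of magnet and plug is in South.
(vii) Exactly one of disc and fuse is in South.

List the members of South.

South = {fuse, plug}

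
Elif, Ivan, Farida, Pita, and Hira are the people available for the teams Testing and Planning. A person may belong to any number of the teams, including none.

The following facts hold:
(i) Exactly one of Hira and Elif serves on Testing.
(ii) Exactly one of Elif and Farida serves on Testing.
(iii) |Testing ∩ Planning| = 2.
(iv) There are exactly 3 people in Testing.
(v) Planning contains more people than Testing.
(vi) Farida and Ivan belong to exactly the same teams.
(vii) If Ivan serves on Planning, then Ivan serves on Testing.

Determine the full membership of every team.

Testing = {Farida, Hira, Ivan}; Planning = {Elif, Farida, Ivan, Pita}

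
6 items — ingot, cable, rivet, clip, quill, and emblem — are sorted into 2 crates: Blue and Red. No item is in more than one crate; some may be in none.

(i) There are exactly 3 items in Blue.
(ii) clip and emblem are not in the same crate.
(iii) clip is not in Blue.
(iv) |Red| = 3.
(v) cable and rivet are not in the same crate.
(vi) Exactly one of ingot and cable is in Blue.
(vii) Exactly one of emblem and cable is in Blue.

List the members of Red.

From (iii): clip ∉ Blue.
Suppose ingot ∈ Red: no assignment then satisfies all the clues, so ingot ∉ Red.

Red = {cable, clip, quill}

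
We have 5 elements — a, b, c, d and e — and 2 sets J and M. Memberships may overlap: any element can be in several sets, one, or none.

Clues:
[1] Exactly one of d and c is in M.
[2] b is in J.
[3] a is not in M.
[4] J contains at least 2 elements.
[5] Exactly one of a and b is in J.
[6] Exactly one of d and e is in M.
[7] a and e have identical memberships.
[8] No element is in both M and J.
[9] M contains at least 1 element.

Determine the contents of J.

J = {b, c}

From (2): b ∈ J.
From (3): a ∉ M.
(5) (exactly one): a ∉ J.
(7): e matches a: e ∉ J.
(7): e matches a: e ∉ M.
(8) (disjoint): b ∉ M.
(6) (exactly one): d ∈ M.
(8) (disjoint): d ∉ J.
(1) (exactly one): c ∉ M.
(4): only 2 candidates remain for J, so all are in.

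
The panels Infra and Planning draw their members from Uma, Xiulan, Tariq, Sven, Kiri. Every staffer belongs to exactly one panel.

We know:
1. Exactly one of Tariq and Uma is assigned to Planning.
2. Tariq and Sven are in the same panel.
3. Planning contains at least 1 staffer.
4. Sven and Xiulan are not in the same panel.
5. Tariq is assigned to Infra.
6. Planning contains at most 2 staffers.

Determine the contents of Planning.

From (5): Tariq ∈ Infra.
(1) (exactly one): Uma ∈ Planning.
(2): Sven matches Tariq: Sven ∈ Infra.
(4): Xiulan ∉ Infra.
Only one panel left: Xiulan ∈ Planning.
(6): Planning already has 2, so the rest are out.
Only one panel left: Kiri ∈ Infra.

Planning = {Uma, Xiulan}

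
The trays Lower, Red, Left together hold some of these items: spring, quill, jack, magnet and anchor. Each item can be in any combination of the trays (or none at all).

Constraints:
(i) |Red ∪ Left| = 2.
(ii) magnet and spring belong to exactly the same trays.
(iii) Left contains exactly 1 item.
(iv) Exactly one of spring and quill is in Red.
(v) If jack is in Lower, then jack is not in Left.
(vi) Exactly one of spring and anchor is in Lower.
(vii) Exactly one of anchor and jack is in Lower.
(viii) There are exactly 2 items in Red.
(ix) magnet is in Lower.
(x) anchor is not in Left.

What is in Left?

Left = {quill}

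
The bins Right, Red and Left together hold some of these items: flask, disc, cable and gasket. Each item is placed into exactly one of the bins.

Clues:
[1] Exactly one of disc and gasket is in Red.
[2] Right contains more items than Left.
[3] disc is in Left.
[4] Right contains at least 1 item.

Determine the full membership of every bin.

From (3): disc ∈ Left.
(1) (exactly one): gasket ∈ Red.
Suppose flask ∉ Right: no assignment then satisfies all the clues, so flask ∈ Right.

Right = {cable, flask}; Red = {gasket}; Left = {disc}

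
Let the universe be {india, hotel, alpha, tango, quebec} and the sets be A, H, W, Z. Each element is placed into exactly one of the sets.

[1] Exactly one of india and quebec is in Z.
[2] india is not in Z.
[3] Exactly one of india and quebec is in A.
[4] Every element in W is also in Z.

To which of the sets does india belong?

From (2): india ∉ Z.
(1) (exactly one): quebec ∈ Z.
(3) (exactly one): india ∈ A.

india: A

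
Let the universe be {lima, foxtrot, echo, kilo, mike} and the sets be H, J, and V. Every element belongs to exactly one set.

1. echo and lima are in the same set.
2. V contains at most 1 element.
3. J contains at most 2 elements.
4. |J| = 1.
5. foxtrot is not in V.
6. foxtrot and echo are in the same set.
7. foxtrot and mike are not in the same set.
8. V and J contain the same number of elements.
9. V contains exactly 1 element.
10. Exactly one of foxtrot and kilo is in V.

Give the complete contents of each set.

H = {echo, foxtrot, lima}; J = {mike}; V = {kilo}

From (5): foxtrot ∉ V.
(6): echo matches foxtrot: echo ∉ V.
(10) (exactly one): kilo ∈ V.
(1): lima matches echo: lima ∉ V.
(2): V already has 1, so the rest are out.
Suppose lima ∉ H: no assignment then satisfies all the clues, so lima ∈ H.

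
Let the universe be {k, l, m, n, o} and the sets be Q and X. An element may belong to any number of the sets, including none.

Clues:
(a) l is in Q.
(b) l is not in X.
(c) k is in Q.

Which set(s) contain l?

l: Q

From (a): l ∈ Q.
From (b): l ∉ X.
From (c): k ∈ Q.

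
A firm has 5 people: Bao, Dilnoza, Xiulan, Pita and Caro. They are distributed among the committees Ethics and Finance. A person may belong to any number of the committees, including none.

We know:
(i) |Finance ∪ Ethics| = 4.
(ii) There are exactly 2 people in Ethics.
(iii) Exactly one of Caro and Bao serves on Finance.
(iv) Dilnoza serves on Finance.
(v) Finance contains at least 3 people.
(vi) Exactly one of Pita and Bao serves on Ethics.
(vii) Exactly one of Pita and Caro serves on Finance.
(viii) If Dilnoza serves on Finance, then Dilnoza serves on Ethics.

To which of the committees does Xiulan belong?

Xiulan: Finance

From (iv): Dilnoza ∈ Finance.
(viii): Dilnoza ∈ Ethics.
Suppose Xiulan ∈ Ethics: no assignment then satisfies all the clues, so Xiulan ∉ Ethics.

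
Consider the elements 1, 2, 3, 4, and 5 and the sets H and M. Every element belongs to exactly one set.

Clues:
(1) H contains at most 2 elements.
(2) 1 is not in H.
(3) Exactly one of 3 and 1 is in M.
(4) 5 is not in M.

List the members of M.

From (2): 1 ∉ H.
From (4): 5 ∉ M.
Only one set left: 1 ∈ M.
Only one set left: 5 ∈ H.
(3) (exactly one): 3 ∉ M.
Only one set left: 3 ∈ H.
(1): H already has 2, so the rest are out.
Only one set left: 2 ∈ M.
Only one set left: 4 ∈ M.

M = {1, 2, 4}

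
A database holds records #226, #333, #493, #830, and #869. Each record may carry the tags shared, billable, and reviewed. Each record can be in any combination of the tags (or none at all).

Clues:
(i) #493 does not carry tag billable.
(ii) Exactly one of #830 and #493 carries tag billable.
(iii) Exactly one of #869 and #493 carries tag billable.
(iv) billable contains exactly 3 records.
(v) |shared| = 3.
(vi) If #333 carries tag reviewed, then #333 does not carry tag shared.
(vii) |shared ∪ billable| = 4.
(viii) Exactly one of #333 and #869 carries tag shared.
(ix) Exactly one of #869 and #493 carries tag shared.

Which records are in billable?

billable = {#333, #830, #869}

From (i): #493 ∉ billable.
(ii) (exactly one): #830 ∈ billable.
(iii) (exactly one): #869 ∈ billable.
Suppose #226 ∈ billable: no assignment then satisfies all the clues, so #226 ∉ billable.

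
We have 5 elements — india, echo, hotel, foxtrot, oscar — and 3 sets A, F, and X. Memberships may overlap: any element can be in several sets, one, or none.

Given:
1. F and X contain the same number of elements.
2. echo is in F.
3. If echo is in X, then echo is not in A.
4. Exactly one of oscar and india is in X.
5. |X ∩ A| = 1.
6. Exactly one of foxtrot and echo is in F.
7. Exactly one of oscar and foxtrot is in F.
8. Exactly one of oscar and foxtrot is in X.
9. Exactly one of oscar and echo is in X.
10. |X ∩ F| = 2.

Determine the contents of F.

F = {echo, india, oscar}

From (2): echo ∈ F.
(6) (exactly one): foxtrot ∉ F.
(7) (exactly one): oscar ∈ F.
Suppose india ∉ F: no assignment then satisfies all the clues, so india ∈ F.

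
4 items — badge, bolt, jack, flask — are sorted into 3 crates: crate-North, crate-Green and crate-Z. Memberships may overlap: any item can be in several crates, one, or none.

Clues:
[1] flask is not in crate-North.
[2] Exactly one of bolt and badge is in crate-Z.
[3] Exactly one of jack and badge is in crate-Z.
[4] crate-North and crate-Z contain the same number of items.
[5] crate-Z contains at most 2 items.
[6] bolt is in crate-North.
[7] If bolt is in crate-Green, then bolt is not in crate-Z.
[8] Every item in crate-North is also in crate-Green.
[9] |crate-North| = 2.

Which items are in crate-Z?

From (1): flask ∉ crate-North.
From (6): bolt ∈ crate-North.
(8) with bolt ∈ crate-North: bolt ∈ crate-Green.
(7): bolt ∉ crate-Z.
(2) (exactly one): badge ∈ crate-Z.
(3) (exactly one): jack ∉ crate-Z.
Suppose flask ∉ crate-Z: no assignment then satisfies all the clues, so flask ∈ crate-Z.

crate-Z = {badge, flask}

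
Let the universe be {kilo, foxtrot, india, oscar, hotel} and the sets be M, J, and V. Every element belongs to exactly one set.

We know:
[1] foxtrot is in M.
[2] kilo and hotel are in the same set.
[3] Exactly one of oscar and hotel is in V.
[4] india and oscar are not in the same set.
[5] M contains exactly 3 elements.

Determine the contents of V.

From (1): foxtrot ∈ M.
Suppose kilo ∈ V: no assignment then satisfies all the clues, so kilo ∉ V.

V = {oscar}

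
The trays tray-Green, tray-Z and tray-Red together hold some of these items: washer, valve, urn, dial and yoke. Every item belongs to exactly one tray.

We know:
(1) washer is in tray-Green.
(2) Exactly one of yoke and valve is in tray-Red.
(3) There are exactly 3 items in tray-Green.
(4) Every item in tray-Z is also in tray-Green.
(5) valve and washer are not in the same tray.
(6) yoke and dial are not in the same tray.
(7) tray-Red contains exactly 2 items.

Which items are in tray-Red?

tray-Red = {dial, valve}

From (1): washer ∈ tray-Green.
(5): valve ∉ tray-Green.
(4) contrapositive: valve ∉ tray-Z.
Only one tray left: valve ∈ tray-Red.
(2) (exactly one): yoke ∉ tray-Red.
Suppose urn ∈ tray-Red: no assignment then satisfies all the clues, so urn ∉ tray-Red.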